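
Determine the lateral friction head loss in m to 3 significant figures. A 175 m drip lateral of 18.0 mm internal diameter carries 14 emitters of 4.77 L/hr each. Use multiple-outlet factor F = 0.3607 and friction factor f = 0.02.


Approach: apply Darcy-Weisbach with the multiple-outlet F-factor, Q = n*q/(3600*1000) m^3/s; v = Q/A; hf = F*f*(L/D)*(v^2/(2g)).
Q = 14*4.77/(3600*1000) = 1.8550e-05 m^3/s
A = pi*(18.0e-3/2)^2 = 2.5447e-04 m^2, so v = Q/A = 0.072897 m/s
hf = 0.3607*0.02*(175/0.0180)*(0.072897^2/(2*9.81)) = 0.0190 m
Therefore the lateral friction head loss = 0.0190 m.


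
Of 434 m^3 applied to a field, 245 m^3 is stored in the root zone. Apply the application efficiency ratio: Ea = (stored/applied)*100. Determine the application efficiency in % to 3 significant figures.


Ea = (245/434)*100 = 56.5 %
Therefore the application efficiency = 56.5 %.


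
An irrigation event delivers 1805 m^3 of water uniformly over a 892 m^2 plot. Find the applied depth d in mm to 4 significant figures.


Approach: apply depth from volume over area, d = (V/A)*1000.
d = (1805 / 892) * 1000 = 2024 mm
Therefore the applied depth d = 2024 mm.


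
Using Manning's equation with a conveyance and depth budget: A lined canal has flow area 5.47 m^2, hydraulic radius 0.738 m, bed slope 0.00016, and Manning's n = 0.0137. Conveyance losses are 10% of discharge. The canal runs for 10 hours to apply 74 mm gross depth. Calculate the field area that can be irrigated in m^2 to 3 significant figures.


Approach: apply Manning's equation with a conveyance and depth budget, Q = (1/n)*A*R^(2/3)*S^(1/2); Q_field = Q*(1-loss); Area = Q_field*t/(d/1000).
Step 1 — canal discharge (Manning's equation):
  Q = (1/0.0137) * 5.47 * 0.738^(2/3) * 0.00016^(1/2) = 4.1244 m^3/s
Step 2 — delivered flow: Q_field = 4.1244*(1 - 10/100) = 3.7120 m^3/s
Step 3 — volume delivered: V = 3.7120 * 10*3600 = 133630 m^3
Step 4 — area served: A = V / (depth/1000) = 133630 / 0.074 = 1810000 m^2
Therefore the field area that can be irrigated = 1810000 m^2.


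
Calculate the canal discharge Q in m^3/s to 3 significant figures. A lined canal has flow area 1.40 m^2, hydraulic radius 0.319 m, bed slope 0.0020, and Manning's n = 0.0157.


Approach: apply Manning's equation, Q = (1/n)*A*R^(2/3)*S^(1/2).
Q = (1/0.0157) * 1.40 * 0.319^(2/3) * 0.0020^(1/2) = 1.86 m^3/s
Therefore the canal discharge Q = 1.86 m^3/s.


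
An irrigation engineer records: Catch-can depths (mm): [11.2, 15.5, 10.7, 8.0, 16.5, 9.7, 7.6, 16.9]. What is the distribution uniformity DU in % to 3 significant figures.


Approach: apply the low-quarter distribution uniformity, DU = (mean of lowest quarter of readings / overall mean)*100.
sorted lowest 2 of 8: [7.6, 8.0] -> mean = 7.8000 mm
overall mean = 12.012 mm
DU = (7.8000/12.012)*100 = 64.9 %
Therefore the distribution uniformity DU = 64.9 %.


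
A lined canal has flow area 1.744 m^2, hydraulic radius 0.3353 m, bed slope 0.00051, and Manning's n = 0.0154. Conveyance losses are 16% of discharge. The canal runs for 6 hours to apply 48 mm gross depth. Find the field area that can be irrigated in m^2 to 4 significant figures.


Approach: apply Manning's equation with a conveyance and depth budget, Q = (1/n)*A*R^(2/3)*S^(1/2); Q_field = Q*(1-loss); Area = Q_field*t/(d/1000).
Step 1 — canal discharge (Manning's equation):
  Q = (1/0.0154) * 1.744 * 0.3353^(2/3) * 0.00051^(1/2) = 1.23434 m^3/s
Step 2 — delivered flow: Q_field = 1.23434*(1 - 16/100) = 1.03684 m^3/s
Step 3 — volume delivered: V = 1.03684 * 6*3600 = 22395.8 m^3
Step 4 — area served: A = V / (depth/1000) = 22395.8 / 0.048 = 466600 m^2
Therefore the field area that can be irrigated = 466600 m^2.


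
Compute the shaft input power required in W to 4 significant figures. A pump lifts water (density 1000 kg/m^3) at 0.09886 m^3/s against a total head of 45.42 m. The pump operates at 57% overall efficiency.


Approach: apply hydraulic power then efficiency conversion, P = rho*g*Q*H; P_in = P/eta.
Step 1 — hydraulic power (P = rho*g*Q*H):
  P = 1000 * 9.81 * 0.09886 * 45.42 = 44049.1 W
Step 2 — input power: P_in = P/eta = 44049.1 / 0.57 = 77280 W
Therefore the shaft input power required = 77280 W.


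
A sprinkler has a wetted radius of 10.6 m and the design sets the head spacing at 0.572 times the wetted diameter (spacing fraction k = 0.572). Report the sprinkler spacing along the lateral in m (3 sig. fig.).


Approach: apply the sprinkler spacing rule (spacing as a fraction of wetted diameter), S = k*(2*R).
S = 0.572 * (2 * 10.6) = 12.1 m
Therefore the sprinkler spacing along the lateral = 12.1 m.


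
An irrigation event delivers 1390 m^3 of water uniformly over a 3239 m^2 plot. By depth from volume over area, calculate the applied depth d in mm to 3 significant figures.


Approach: apply depth from volume over area, d = (V/A)*1000.
d = (1390 / 3239) * 1000 = 429 mm
Therefore the applied depth d = 429 mm.


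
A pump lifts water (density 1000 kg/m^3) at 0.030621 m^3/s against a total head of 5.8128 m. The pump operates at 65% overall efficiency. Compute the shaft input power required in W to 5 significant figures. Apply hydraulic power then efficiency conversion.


Approach: apply hydraulic power then efficiency conversion, P = rho*g*Q*H; P_in = P/eta.
Step 1 — hydraulic power (P = rho*g*Q*H):
  P = 1000 * 9.81 * 0.030621 * 5.8128 = 1746.119 W
Step 2 — input power: P_in = P/eta = 1746.119 / 0.65 = 2686.3 W
Therefore the shaft input power required = 2686.3 W.


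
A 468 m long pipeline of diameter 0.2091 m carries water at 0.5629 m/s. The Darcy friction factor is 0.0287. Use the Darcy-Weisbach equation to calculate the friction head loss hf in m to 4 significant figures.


Approach: apply the Darcy-Weisbach equation, hf = f*(L/D)*(v^2/(2g)).
hf = 0.0287 * (468/0.2091) * (0.5629^2 / (2*9.81))
hf = 1.037 m
Therefore the friction head loss hf = 1.037 m.


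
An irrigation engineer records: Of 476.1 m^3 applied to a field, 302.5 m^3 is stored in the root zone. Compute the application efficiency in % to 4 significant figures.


Approach: apply the application efficiency ratio, Ea = (stored/applied)*100.
Ea = (302.5/476.1)*100 = 63.54 %
Therefore the application efficiency = 63.54 %.


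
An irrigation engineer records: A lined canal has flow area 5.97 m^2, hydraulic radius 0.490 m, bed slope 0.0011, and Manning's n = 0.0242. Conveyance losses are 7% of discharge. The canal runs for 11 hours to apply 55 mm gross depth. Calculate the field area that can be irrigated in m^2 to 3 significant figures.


Approach: apply Manning's equation with a conveyance and depth budget, Q = (1/n)*A*R^(2/3)*S^(1/2); Q_field = Q*(1-loss); Area = Q_field*t/(d/1000).
Step 1 — canal discharge (Manning's equation):
  Q = (1/0.0242) * 5.97 * 0.490^(2/3) * 0.0011^(1/2) = 5.0853 m^3/s
Step 2 — delivered flow: Q_field = 5.0853*(1 - 7/100) = 4.7294 m^3/s
Step 3 — volume delivered: V = 4.7294 * 11*3600 = 187280 m^3
Step 4 — area served: A = V / (depth/1000) = 187280 / 0.055 = 3410000 m^2
Therefore the field area that can be irrigated = 3410000 m^2.


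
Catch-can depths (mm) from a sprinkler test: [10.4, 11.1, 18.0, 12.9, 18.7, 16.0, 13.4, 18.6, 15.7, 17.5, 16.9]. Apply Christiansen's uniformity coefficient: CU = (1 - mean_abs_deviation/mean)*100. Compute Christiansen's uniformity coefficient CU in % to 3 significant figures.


mean = 15.382 mm
mean |d_i - mean| = 2.4959 mm
CU = (1 - 2.4959/15.382)*100 = 83.8 %
Therefore Christiansen's uniformity coefficient CU = 83.8 %.


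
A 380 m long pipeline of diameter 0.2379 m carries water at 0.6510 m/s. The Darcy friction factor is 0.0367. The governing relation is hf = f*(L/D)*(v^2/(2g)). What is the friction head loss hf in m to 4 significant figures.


hf = 0.0367 * (380/0.2379) * (0.6510^2 / (2*9.81))
hf = 1.266 m
Therefore the friction head loss hf = 1.266 m.


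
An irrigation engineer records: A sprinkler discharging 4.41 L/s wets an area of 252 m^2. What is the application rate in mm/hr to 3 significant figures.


Approach: apply the application rate relation, rate = (Q/A)*3600.
rate = (4.41 / 252) * 3600 = 63.0 mm/hr
Therefore the application rate = 63.0 mm/hr.


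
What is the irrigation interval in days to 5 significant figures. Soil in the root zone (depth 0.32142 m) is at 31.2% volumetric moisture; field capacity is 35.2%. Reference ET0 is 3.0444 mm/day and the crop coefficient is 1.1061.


Approach: apply soil-water budget scheduling, SMD = (FC-theta)/100*depth*1000; ETc = ET0*Kc; interval = SMD/ETc.
Step 1 — soil moisture deficit:
  SMD = (35.2 - 31.2)/100 * 0.32142 * 1000 = 12.85680 mm
Step 2 — daily crop ET (ETc = ET0*Kc):
  ETc = 3.0444 * 1.1061 = 3.367411 mm/day
Step 3 — irrigation interval (SMD/ETc):
  interval = 12.85680 / 3.367411 = 3.8180 days
Therefore the irrigation interval = 3.8180 days.


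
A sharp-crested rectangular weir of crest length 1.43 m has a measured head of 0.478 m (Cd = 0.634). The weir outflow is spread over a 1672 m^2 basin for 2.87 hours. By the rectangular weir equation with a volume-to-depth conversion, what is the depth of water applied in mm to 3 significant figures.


Approach: apply the rectangular weir equation with a volume-to-depth conversion, Q = (2/3)*Cd*L*sqrt(2g)*H^1.5; d = Q*t/A * 1000.
Step 1 — weir discharge:
  Q = (2/3)*0.634*1.43*sqrt(2*9.81)*0.478^1.5 = 0.88476 m^3/s
Step 2 — volume: V = 0.88476 * 2.87*3600 = 9141.3 m^3
Step 3 — depth: d = V/A * 1000 = 9141.3/1672 * 1000 = 5470 mm
Therefore the depth of water applied = 5470 mm.


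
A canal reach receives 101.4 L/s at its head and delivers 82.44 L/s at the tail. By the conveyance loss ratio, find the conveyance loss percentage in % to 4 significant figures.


Approach: apply the conveyance loss ratio, loss% = ((Q_head - Q_tail)/Q_head)*100.
loss = ((101.4 - 82.44)/101.4)*100 = 18.70 %
Therefore the conveyance loss percentage = 18.70 %.


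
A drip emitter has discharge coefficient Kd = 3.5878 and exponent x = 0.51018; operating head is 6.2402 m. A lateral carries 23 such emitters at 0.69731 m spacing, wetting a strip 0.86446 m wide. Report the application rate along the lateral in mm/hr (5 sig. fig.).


Approach: apply the emitter equation with a lateral mass balance, q = Kd*h^x; Q = n*q; rate = Q/(n*spacing*width).
Step 1 — single emitter flow (q = Kd*h^x):
  q = 3.5878 * 6.2402^0.51018 = 9.131090 L/hr
Step 2 — total lateral flow: Q = 23 * 9.131090 = 210.0151 L/hr
Step 3 — wetted area: A = 23 * 0.69731 * 0.86446 = 13.86432 m^2
Step 4 — application rate: Q/A = 210.0151/13.86432 = 15.148 mm/hr
Therefore the application rate along the lateral = 15.148 mm/hr.


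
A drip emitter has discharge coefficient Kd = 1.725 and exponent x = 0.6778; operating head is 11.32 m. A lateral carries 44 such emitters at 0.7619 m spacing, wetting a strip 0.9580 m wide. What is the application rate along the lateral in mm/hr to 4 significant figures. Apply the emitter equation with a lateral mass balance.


Approach: apply the emitter equation with a lateral mass balance, q = Kd*h^x; Q = n*q; rate = Q/(n*spacing*width).
Step 1 — single emitter flow (q = Kd*h^x):
  q = 1.725 * 11.32^0.6778 = 8.93483 L/hr
Step 2 — total lateral flow: Q = 44 * 8.93483 = 393.132 L/hr
Step 3 — wetted area: A = 44 * 0.7619 * 0.9580 = 32.1156 m^2
Step 4 — application rate: Q/A = 393.132/32.1156 = 12.24 mm/hr
Therefore the application rate along the lateral = 12.24 mm/hr.


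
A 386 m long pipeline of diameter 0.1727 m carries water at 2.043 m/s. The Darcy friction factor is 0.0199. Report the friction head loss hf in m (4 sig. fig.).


Approach: apply the Darcy-Weisbach equation, hf = f*(L/D)*(v^2/(2g)).
hf = 0.0199 * (386/0.1727) * (2.043^2 / (2*9.81))
hf = 9.462 m
Therefore the friction head loss hf = 9.462 m.


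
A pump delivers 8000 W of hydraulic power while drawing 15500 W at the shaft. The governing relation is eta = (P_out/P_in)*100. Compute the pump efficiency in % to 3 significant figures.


eta = (8000 / 15500) * 100 = 51.6 %
Therefore the pump efficiency = 51.6 %.


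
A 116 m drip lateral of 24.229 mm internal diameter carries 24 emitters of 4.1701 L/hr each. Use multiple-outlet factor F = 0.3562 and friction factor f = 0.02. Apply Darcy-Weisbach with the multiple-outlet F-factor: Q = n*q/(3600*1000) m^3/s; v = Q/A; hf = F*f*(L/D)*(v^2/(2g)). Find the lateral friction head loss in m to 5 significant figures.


Q = 24*4.1701/(3600*1000) = 2.780067e-05 m^3/s
A = pi*(24.229e-3/2)^2 = 4.610636e-04 m^2, so v = Q/A = 0.06029681 m/s
hf = 0.3562*0.02*(116/0.024229)*(0.06029681^2/(2*9.81)) = 0.0063203 m
Therefore the lateral friction head loss = 0.0063203 m.


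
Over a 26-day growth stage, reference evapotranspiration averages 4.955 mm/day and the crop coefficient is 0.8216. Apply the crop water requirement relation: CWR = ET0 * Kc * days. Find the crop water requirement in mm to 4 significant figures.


CWR = 4.955 * 0.8216 * 26 = 105.8 mm
Therefore the crop water requirement = 105.8 mm.


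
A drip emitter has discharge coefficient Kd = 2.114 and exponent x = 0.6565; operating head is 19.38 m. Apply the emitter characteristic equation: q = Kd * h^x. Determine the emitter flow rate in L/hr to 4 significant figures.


q = 2.114 * 19.38^0.6565 = 14.80 L/hr
Therefore the emitter flow rate = 14.80 L/hr.


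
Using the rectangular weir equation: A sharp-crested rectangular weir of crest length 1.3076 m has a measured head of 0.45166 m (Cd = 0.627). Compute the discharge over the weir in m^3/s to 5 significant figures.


Approach: apply the rectangular weir equation, Q = (2/3)*Cd*L*sqrt(2g)*H^1.5.
Q = (2/3)*0.627*1.3076*sqrt(2*9.81)*0.45166^1.5 = 0.73488 m^3/s
Therefore the discharge over the weir = 0.73488 m^3/s.


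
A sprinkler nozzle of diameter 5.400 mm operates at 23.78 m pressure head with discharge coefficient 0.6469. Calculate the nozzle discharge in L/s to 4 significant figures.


Approach: apply the orifice equation, Q = Cd*A*sqrt(2*g*h), A = pi*(d/2)^2.
A = pi*(5.400e-3/2)^2 = 2.29022e-05 m^2
Q = 0.6469 * 2.29022e-05 * sqrt(2*9.81*23.78) * 1000 = 0.3200 L/s
Therefore the nozzle discharge = 0.3200 L/s.


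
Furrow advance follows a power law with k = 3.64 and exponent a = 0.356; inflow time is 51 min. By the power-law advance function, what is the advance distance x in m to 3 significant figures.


Approach: apply the power-law advance function, x = k*t^a.
x = 3.64 * 51^0.356 = 14.8 m
Therefore the advance distance x = 14.8 m.


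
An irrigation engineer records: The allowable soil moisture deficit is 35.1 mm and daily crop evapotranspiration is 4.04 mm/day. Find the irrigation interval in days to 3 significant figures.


Approach: apply the irrigation interval relation, interval = SMD / ETc.
interval = 35.1 / 4.04 = 8.69 days
Therefore the irrigation interval = 8.69 days.


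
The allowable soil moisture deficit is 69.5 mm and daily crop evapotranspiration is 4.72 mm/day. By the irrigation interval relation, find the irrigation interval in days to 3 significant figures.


Approach: apply the irrigation interval relation, interval = SMD / ETc.
interval = 69.5 / 4.72 = 14.7 days
Therefore the irrigation interval = 14.7 days.


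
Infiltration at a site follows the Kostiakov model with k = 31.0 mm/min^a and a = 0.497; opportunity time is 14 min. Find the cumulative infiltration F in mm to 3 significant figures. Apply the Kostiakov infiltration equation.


Approach: apply the Kostiakov infiltration equation, F = k*t^a.
F = 31.0 * 14^0.497 = 115 mm
Therefore the cumulative infiltration F = 115 mm.


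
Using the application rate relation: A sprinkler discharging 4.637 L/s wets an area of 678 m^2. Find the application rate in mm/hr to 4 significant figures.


Approach: apply the application rate relation, rate = (Q/A)*3600.
rate = (4.637 / 678) * 3600 = 24.62 mm/hr
Therefore the application rate = 24.62 mm/hr.


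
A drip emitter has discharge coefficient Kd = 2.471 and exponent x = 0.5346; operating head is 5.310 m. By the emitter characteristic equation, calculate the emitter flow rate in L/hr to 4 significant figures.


Approach: apply the emitter characteristic equation, q = Kd * h^x.
q = 2.471 * 5.310^0.5346 = 6.033 L/hr
Therefore the emitter flow rate = 6.033 L/hr.


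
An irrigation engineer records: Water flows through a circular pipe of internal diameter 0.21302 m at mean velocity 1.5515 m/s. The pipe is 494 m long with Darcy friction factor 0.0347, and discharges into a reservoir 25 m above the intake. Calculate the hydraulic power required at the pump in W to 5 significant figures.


Approach: apply continuity + Darcy-Weisbach + hydraulic power, Q = A*v; hf = f*(L/D)*(v^2/(2g)); H = static + hf; P = rho*g*Q*H.
Step 1 — flow rate (continuity, Q = A*v):
  A = pi*(0.21302/2)^2 = 0.03563942 m^2
  Q = 0.03563942 * 1.5515 = 0.05529456 m^3/s
Step 2 — friction head loss (Darcy-Weisbach):
  hf = 0.0347 * (494/0.21302) * (1.5515^2 / (2*9.81))
  hf = 9.872806 m
Step 3 — total head: H = 25 + 9.872806 = 34.87281 m
Step 4 — hydraulic power (P = rho*g*Q*H):
  P = 1000 * 9.81 * 0.05529456 * 34.87281 = 18916 W
Therefore the hydraulic power required at the pump = 18916 W.


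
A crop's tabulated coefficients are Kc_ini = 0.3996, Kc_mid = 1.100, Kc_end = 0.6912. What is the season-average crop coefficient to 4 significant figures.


Approach: apply a simple seasonal average, Kc_avg = (Kc_ini + Kc_mid + Kc_end)/3.
Kc_avg = (0.3996 + 1.100 + 0.6912)/3 = 0.7303
Therefore the season-average crop coefficient = 0.7303.


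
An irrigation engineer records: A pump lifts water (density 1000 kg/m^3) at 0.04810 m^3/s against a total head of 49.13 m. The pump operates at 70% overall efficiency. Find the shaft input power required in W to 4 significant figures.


Approach: apply hydraulic power then efficiency conversion, P = rho*g*Q*H; P_in = P/eta.
Step 1 — hydraulic power (P = rho*g*Q*H):
  P = 1000 * 9.81 * 0.04810 * 49.13 = 23182.5 W
Step 2 — input power: P_in = P/eta = 23182.5 / 0.7 = 33120 W
Therefore the shaft input power required = 33120 W.


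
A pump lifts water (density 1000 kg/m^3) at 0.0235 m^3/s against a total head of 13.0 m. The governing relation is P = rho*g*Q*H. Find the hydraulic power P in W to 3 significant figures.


P = 1000 * 9.81 * 0.0235 * 13.0 = 3000 W
Therefore the hydraulic power P = 3000 W.


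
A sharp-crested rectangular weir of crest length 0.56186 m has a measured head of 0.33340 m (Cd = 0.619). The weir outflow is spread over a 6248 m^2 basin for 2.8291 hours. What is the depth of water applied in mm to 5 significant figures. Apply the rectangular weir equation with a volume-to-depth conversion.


Approach: apply the rectangular weir equation with a volume-to-depth conversion, Q = (2/3)*Cd*L*sqrt(2g)*H^1.5; d = Q*t/A * 1000.
Step 1 — weir discharge:
  Q = (2/3)*0.619*0.56186*sqrt(2*9.81)*0.33340^1.5 = 0.1977085 m^3/s
Step 2 — volume: V = 0.1977085 * 2.8291*3600 = 2013.614 m^3
Step 3 — depth: d = V/A * 1000 = 2013.614/6248 * 1000 = 322.28 mm
Therefore the depth of water applied = 322.28 mm.


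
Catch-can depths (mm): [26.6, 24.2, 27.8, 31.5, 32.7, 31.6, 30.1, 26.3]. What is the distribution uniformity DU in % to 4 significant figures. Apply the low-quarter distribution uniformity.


Approach: apply the low-quarter distribution uniformity, DU = (mean of lowest quarter of readings / overall mean)*100.
sorted lowest 2 of 8: [24.2, 26.3] -> mean = 25.2500 mm
overall mean = 28.8500 mm
DU = (25.2500/28.8500)*100 = 87.52 %
Therefore the distribution uniformity DU = 87.52 %.


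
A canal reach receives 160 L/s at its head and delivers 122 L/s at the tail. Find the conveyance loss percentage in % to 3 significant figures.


Approach: apply the conveyance loss ratio, loss% = ((Q_head - Q_tail)/Q_head)*100.
loss = ((160 - 122)/160)*100 = 23.8 %
Therefore the conveyance loss percentage = 23.8 %.


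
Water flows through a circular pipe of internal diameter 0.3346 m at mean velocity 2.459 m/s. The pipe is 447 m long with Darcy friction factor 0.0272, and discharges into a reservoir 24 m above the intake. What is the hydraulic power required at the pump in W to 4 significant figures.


Approach: apply continuity + Darcy-Weisbach + hydraulic power, Q = A*v; hf = f*(L/D)*(v^2/(2g)); H = static + hf; P = rho*g*Q*H.
Step 1 — flow rate (continuity, Q = A*v):
  A = pi*(0.3346/2)^2 = 0.0879309 m^2
  Q = 0.0879309 * 2.459 = 0.216222 m^3/s
Step 2 — friction head loss (Darcy-Weisbach):
  hf = 0.0272 * (447/0.3346) * (2.459^2 / (2*9.81))
  hf = 11.1987 m
Step 3 — total head: H = 24 + 11.1987 = 35.1987 m
Step 4 — hydraulic power (P = rho*g*Q*H):
  P = 1000 * 9.81 * 0.216222 * 35.1987 = 74660 W
Therefore the hydraulic power required at the pump = 74660 W.


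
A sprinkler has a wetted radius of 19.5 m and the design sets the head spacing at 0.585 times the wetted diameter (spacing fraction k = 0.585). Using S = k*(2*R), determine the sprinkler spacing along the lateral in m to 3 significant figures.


S = 0.585 * (2 * 19.5) = 22.8 m
Therefore the sprinkler spacing along the lateral = 22.8 m.


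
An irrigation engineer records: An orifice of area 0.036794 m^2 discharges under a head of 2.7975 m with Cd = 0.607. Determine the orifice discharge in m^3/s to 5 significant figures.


Approach: apply the orifice equation, Q = Cd*A*sqrt(2*g*h).
Q = 0.607 * 0.036794 * sqrt(2*9.81*2.7975) = 0.16546 m^3/s
Therefore the orifice discharge = 0.16546 m^3/s.


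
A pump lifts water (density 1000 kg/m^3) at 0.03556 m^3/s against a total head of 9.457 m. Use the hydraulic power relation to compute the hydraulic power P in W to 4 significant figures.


Approach: apply the hydraulic power relation, P = rho*g*Q*H.
P = 1000 * 9.81 * 0.03556 * 9.457 = 3299 W
Therefore the hydraulic power P = 3299 W.


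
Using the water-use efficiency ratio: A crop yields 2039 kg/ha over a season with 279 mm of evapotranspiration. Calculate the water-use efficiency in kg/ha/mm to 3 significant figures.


Approach: apply the water-use efficiency ratio, WUE = yield/ET.
WUE = 2039 / 279 = 7.31 kg/ha/mm
Therefore the water-use efficiency = 7.31 kg/ha/mm.


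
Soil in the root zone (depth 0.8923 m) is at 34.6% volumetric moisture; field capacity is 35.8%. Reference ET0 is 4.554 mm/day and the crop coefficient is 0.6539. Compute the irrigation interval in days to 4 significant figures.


Approach: apply soil-water budget scheduling, SMD = (FC-theta)/100*depth*1000; ETc = ET0*Kc; interval = SMD/ETc.
Step 1 — soil moisture deficit:
  SMD = (35.8 - 34.6)/100 * 0.8923 * 1000 = 10.7076 mm
Step 2 — daily crop ET (ETc = ET0*Kc):
  ETc = 4.554 * 0.6539 = 2.97786 mm/day
Step 3 — irrigation interval (SMD/ETc):
  interval = 10.7076 / 2.97786 = 3.596 days
Therefore the irrigation interval = 3.596 days.


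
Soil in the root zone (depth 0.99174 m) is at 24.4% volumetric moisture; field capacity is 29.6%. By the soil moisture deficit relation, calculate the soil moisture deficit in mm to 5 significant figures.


Approach: apply the soil moisture deficit relation, SMD = (FC - theta)/100 * depth * 1000.
SMD = (29.6 - 24.4)/100 * 0.99174 * 1000 = 51.570 mm
Therefore the soil moisture deficit = 51.570 mm.


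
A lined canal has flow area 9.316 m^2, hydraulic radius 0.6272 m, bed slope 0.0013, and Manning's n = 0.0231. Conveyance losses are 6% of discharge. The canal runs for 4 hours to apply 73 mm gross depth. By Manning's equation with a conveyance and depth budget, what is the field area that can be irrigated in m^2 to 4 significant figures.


Approach: apply Manning's equation with a conveyance and depth budget, Q = (1/n)*A*R^(2/3)*S^(1/2); Q_field = Q*(1-loss); Area = Q_field*t/(d/1000).
Step 1 — canal discharge (Manning's equation):
  Q = (1/0.0231) * 9.316 * 0.6272^(2/3) * 0.0013^(1/2) = 10.6543 m^3/s
Step 2 — delivered flow: Q_field = 10.6543*(1 - 6/100) = 10.0151 m^3/s
Step 3 — volume delivered: V = 10.0151 * 4*3600 = 144217 m^3
Step 4 — area served: A = V / (depth/1000) = 144217 / 0.073 = 1976000 m^2
Therefore the field area that can be irrigated = 1976000 m^2.


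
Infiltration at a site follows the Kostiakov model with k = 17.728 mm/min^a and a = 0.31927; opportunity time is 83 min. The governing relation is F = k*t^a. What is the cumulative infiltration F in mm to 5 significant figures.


F = 17.728 * 83^0.31927 = 72.671 mm
Therefore the cumulative infiltration F = 72.671 mm.


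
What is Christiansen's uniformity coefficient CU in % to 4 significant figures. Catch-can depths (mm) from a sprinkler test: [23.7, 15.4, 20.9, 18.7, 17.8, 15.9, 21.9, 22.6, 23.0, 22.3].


Approach: apply Christiansen's uniformity coefficient, CU = (1 - mean_abs_deviation/mean)*100.
mean = 20.2200 mm
mean |d_i - mean| = 2.61600 mm
CU = (1 - 2.61600/20.2200)*100 = 87.06 %
Therefore Christiansen's uniformity coefficient CU = 87.06 %.


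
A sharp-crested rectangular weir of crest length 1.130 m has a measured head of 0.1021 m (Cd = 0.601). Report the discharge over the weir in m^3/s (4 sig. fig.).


Approach: apply the rectangular weir equation, Q = (2/3)*Cd*L*sqrt(2g)*H^1.5.
Q = (2/3)*0.601*1.130*sqrt(2*9.81)*0.1021^1.5 = 0.06543 m^3/s
Therefore the discharge over the weir = 0.06543 m^3/s.


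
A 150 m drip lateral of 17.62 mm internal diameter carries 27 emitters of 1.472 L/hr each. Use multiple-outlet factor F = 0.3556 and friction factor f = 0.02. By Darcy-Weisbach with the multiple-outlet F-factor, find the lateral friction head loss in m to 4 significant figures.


Approach: apply Darcy-Weisbach with the multiple-outlet F-factor, Q = n*q/(3600*1000) m^3/s; v = Q/A; hf = F*f*(L/D)*(v^2/(2g)).
Q = 27*1.472/(3600*1000) = 1.10400e-05 m^3/s
A = pi*(17.62e-3/2)^2 = 2.43838e-04 m^2, so v = Q/A = 0.0452759 m/s
hf = 0.3556*0.02*(150/0.01762)*(0.0452759^2/(2*9.81)) = 0.006326 m
Therefore the lateral friction head loss = 0.006326 m.


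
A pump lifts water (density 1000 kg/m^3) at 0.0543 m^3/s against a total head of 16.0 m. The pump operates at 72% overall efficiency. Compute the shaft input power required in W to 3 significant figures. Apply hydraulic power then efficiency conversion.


Approach: apply hydraulic power then efficiency conversion, P = rho*g*Q*H; P_in = P/eta.
Step 1 — hydraulic power (P = rho*g*Q*H):
  P = 1000 * 9.81 * 0.0543 * 16.0 = 8522.9 W
Step 2 — input power: P_in = P/eta = 8522.9 / 0.72 = 11800 W
Therefore the shaft input power required = 11800 W.


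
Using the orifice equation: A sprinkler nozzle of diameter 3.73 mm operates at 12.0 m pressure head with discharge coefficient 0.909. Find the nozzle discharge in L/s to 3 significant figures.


Approach: apply the orifice equation, Q = Cd*A*sqrt(2*g*h), A = pi*(d/2)^2.
A = pi*(3.73e-3/2)^2 = 1.0927e-05 m^2
Q = 0.909 * 1.0927e-05 * sqrt(2*9.81*12.0) * 1000 = 0.152 L/s
Therefore the nozzle discharge = 0.152 L/s.


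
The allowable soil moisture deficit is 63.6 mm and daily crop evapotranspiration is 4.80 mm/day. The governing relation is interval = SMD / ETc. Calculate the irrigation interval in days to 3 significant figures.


interval = 63.6 / 4.80 = 13.2 days
Therefore the irrigation interval = 13.2 days.


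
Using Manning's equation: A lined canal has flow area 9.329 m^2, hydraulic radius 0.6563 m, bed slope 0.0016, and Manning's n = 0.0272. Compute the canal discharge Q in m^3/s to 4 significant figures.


Approach: apply Manning's equation, Q = (1/n)*A*R^(2/3)*S^(1/2).
Q = (1/0.0272) * 9.329 * 0.6563^(2/3) * 0.0016^(1/2) = 10.36 m^3/s
Therefore the canal discharge Q = 10.36 m^3/s.


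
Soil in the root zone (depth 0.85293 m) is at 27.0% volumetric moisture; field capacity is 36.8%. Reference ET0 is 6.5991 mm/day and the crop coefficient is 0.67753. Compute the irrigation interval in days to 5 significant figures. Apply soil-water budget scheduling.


Approach: apply soil-water budget scheduling, SMD = (FC-theta)/100*depth*1000; ETc = ET0*Kc; interval = SMD/ETc.
Step 1 — soil moisture deficit:
  SMD = (36.8 - 27.0)/100 * 0.85293 * 1000 = 83.58714 mm
Step 2 — daily crop ET (ETc = ET0*Kc):
  ETc = 6.5991 * 0.67753 = 4.471088 mm/day
Step 3 — irrigation interval (SMD/ETc):
  interval = 83.58714 / 4.471088 = 18.695 days
Therefore the irrigation interval = 18.695 days.


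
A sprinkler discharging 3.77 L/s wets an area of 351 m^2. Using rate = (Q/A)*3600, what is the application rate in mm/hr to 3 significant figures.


rate = (3.77 / 351) * 3600 = 38.7 mm/hr
Therefore the application rate = 38.7 mm/hr.


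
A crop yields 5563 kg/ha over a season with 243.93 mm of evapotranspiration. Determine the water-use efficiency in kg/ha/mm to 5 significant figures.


Approach: apply the water-use efficiency ratio, WUE = yield/ET.
WUE = 5563 / 243.93 = 22.806 kg/ha/mm
Therefore the water-use efficiency = 22.806 kg/ha/mm.


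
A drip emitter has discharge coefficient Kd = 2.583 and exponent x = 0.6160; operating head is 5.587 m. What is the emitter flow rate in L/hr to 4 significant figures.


Approach: apply the emitter characteristic equation, q = Kd * h^x.
q = 2.583 * 5.587^0.6160 = 7.454 L/hr
Therefore the emitter flow rate = 7.454 L/hr.


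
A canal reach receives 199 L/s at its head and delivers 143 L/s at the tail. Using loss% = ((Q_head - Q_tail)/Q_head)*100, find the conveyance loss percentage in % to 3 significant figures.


loss = ((199 - 143)/199)*100 = 28.1 %
Therefore the conveyance loss percentage = 28.1 %.


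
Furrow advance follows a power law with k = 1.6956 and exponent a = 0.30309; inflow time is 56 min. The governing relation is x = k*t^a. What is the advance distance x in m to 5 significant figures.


x = 1.6956 * 56^0.30309 = 5.7436 m
Therefore the advance distance x = 5.7436 m.


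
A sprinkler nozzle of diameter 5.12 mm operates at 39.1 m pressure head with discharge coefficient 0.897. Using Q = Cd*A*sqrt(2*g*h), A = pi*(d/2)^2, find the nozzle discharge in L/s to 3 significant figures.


A = pi*(5.12e-3/2)^2 = 2.0589e-05 m^2
Q = 0.897 * 2.0589e-05 * sqrt(2*9.81*39.1) * 1000 = 0.512 L/s
Therefore the nozzle discharge = 0.512 L/s.


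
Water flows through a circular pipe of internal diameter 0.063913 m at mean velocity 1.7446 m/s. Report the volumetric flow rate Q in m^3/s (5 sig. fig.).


Approach: apply the continuity equation for pipe flow, Q = A * v with A = pi*(D/2)^2.
A = pi*(0.063913/2)^2 = 0.003208251 m^2
Q = 0.003208251 * 1.7446 = 0.0055971 m^3/s
Therefore the volumetric flow rate Q = 0.0055971 m^3/s.


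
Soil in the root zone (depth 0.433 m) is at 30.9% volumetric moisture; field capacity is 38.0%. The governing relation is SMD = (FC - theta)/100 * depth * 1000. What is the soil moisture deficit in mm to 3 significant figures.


SMD = (38.0 - 30.9)/100 * 0.433 * 1000 = 30.7 mm
Therefore the soil moisture deficit = 30.7 mm.


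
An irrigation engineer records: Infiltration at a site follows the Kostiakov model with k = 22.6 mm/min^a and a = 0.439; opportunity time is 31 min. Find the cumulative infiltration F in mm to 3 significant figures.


Approach: apply the Kostiakov infiltration equation, F = k*t^a.
F = 22.6 * 31^0.439 = 102 mm
Therefore the cumulative infiltration F = 102 mm.


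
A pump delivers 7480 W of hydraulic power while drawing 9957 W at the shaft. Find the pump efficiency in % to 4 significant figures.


Approach: apply the efficiency ratio, eta = (P_out/P_in)*100.
eta = (7480 / 9957) * 100 = 75.12 %
Therefore the pump efficiency = 75.12 %.


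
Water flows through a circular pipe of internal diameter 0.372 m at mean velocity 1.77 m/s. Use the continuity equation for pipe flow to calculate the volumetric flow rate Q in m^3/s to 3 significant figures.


Approach: apply the continuity equation for pipe flow, Q = A * v with A = pi*(D/2)^2.
A = pi*(0.372/2)^2 = 0.10869 m^2
Q = 0.10869 * 1.77 = 0.192 m^3/s
Therefore the volumetric flow rate Q = 0.192 m^3/s.


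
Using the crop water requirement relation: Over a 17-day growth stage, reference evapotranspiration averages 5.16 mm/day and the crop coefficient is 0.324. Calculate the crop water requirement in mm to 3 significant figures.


Approach: apply the crop water requirement relation, CWR = ET0 * Kc * days.
CWR = 5.16 * 0.324 * 17 = 28.4 mm
Therefore the crop water requirement = 28.4 mm.


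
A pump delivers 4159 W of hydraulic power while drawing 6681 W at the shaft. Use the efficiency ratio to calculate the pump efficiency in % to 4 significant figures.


Approach: apply the efficiency ratio, eta = (P_out/P_in)*100.
eta = (4159 / 6681) * 100 = 62.25 %
Therefore the pump efficiency = 62.25 %.


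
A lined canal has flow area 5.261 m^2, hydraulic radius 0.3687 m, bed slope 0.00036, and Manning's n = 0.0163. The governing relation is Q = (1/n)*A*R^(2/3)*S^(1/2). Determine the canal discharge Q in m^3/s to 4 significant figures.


Q = (1/0.0163) * 5.261 * 0.3687^(2/3) * 0.00036^(1/2) = 3.149 m^3/s
Therefore the canal discharge Q = 3.149 m^3/s.


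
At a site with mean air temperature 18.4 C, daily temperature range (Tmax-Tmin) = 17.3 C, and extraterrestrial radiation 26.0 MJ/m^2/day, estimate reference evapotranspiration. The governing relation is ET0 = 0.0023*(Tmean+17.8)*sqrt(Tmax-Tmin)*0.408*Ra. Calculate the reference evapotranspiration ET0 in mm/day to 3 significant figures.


ET0 = 0.0023*(18.4+17.8)*sqrt(17.3)*0.408*26.0 = 3.67 mm/day
Therefore the reference evapotranspiration ET0 = 3.67 mm/day.


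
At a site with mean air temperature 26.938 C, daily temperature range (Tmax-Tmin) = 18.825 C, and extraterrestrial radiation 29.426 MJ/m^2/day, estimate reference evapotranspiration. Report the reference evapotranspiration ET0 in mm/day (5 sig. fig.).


Approach: apply the Hargreaves-Samani method, ET0 = 0.0023*(Tmean+17.8)*sqrt(Tmax-Tmin)*0.408*Ra.
ET0 = 0.0023*(26.938+17.8)*sqrt(18.825)*0.408*29.426 = 5.3600 mm/day
Therefore the reference evapotranspiration ET0 = 5.3600 mm/day.


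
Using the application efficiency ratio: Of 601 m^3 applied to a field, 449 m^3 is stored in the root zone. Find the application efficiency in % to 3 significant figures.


Approach: apply the application efficiency ratio, Ea = (stored/applied)*100.
Ea = (449/601)*100 = 74.7 %
Therefore the application efficiency = 74.7 %.


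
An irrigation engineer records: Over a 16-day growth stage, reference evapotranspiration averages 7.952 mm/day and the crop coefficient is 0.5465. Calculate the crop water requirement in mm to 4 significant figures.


Approach: apply the crop water requirement relation, CWR = ET0 * Kc * days.
CWR = 7.952 * 0.5465 * 16 = 69.53 mm
Therefore the crop water requirement = 69.53 mm.


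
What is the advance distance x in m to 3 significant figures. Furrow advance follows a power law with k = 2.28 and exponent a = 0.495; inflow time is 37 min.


Approach: apply the power-law advance function, x = k*t^a.
x = 2.28 * 37^0.495 = 13.6 m
Therefore the advance distance x = 13.6 m.


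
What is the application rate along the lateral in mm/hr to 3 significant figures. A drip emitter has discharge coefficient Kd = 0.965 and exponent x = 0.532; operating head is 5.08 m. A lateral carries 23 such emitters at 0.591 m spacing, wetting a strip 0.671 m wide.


Approach: apply the emitter equation with a lateral mass balance, q = Kd*h^x; Q = n*q; rate = Q/(n*spacing*width).
Step 1 — single emitter flow (q = Kd*h^x):
  q = 0.965 * 5.08^0.532 = 2.2911 L/hr
Step 2 — total lateral flow: Q = 23 * 2.2911 = 52.696 L/hr
Step 3 — wetted area: A = 23 * 0.591 * 0.671 = 9.1209 m^2
Step 4 — application rate: Q/A = 52.696/9.1209 = 5.78 mm/hr
Therefore the application rate along the lateral = 5.78 mm/hr.


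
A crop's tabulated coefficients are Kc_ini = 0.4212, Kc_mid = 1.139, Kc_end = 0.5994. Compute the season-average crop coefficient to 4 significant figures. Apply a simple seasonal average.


Approach: apply a simple seasonal average, Kc_avg = (Kc_ini + Kc_mid + Kc_end)/3.
Kc_avg = (0.4212 + 1.139 + 0.5994)/3 = 0.7199
Therefore the season-average crop coefficient = 0.7199.


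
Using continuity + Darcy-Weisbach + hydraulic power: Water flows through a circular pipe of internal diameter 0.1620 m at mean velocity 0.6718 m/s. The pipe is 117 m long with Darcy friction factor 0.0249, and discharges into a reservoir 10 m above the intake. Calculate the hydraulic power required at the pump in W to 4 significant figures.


Approach: apply continuity + Darcy-Weisbach + hydraulic power, Q = A*v; hf = f*(L/D)*(v^2/(2g)); H = static + hf; P = rho*g*Q*H.
Step 1 — flow rate (continuity, Q = A*v):
  A = pi*(0.1620/2)^2 = 0.0206120 m^2
  Q = 0.0206120 * 0.6718 = 0.0138471 m^3/s
Step 2 — friction head loss (Darcy-Weisbach):
  hf = 0.0249 * (117/0.1620) * (0.6718^2 / (2*9.81))
  hf = 0.413667 m
Step 3 — total head: H = 10 + 0.413667 = 10.4137 m
Step 4 — hydraulic power (P = rho*g*Q*H):
  P = 1000 * 9.81 * 0.0138471 * 10.4137 = 1415 W
Therefore the hydraulic power required at the pump = 1415 W.


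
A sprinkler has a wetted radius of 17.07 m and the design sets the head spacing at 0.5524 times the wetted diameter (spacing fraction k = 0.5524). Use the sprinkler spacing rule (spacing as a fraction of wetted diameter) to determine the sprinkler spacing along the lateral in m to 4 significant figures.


Approach: apply the sprinkler spacing rule (spacing as a fraction of wetted diameter), S = k*(2*R).
S = 0.5524 * (2 * 17.07) = 18.86 m
Therefore the sprinkler spacing along the lateral = 18.86 m.


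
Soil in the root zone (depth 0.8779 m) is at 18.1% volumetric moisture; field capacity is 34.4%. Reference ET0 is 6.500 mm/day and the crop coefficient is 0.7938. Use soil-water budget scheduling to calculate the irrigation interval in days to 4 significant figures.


Approach: apply soil-water budget scheduling, SMD = (FC-theta)/100*depth*1000; ETc = ET0*Kc; interval = SMD/ETc.
Step 1 — soil moisture deficit:
  SMD = (34.4 - 18.1)/100 * 0.8779 * 1000 = 143.098 mm
Step 2 — daily crop ET (ETc = ET0*Kc):
  ETc = 6.500 * 0.7938 = 5.15970 mm/day
Step 3 — irrigation interval (SMD/ETc):
  interval = 143.098 / 5.15970 = 27.73 days
Therefore the irrigation interval = 27.73 days.


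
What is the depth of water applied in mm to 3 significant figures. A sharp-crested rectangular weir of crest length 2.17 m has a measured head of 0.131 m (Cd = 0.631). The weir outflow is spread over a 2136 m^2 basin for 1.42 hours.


Approach: apply the rectangular weir equation with a volume-to-depth conversion, Q = (2/3)*Cd*L*sqrt(2g)*H^1.5; d = Q*t/A * 1000.
Step 1 — weir discharge:
  Q = (2/3)*0.631*2.17*sqrt(2*9.81)*0.131^1.5 = 0.19171 m^3/s
Step 2 — volume: V = 0.19171 * 1.42*3600 = 980.04 m^3
Step 3 — depth: d = V/A * 1000 = 980.04/2136 * 1000 = 459 mm
Therefore the depth of water applied = 459 mm.


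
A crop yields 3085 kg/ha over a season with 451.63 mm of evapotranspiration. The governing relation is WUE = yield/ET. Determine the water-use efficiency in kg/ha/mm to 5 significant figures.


WUE = 3085 / 451.63 = 6.8308 kg/ha/mm
Therefore the water-use efficiency = 6.8308 kg/ha/mm.


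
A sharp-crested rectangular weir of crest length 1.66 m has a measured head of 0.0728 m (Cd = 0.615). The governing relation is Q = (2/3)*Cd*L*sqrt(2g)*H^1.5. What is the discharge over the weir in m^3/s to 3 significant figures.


Q = (2/3)*0.615*1.66*sqrt(2*9.81)*0.0728^1.5 = 0.0592 m^3/s
Therefore the discharge over the weir = 0.0592 m^3/s.


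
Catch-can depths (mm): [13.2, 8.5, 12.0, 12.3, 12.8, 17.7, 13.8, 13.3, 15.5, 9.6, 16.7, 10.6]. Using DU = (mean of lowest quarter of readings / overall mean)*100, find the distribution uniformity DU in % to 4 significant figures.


sorted lowest 3 of 12: [8.5, 9.6, 10.6] -> mean = 9.56667 mm
overall mean = 13.0000 mm
DU = (9.56667/13.0000)*100 = 73.59 %
Therefore the distribution uniformity DU = 73.59 %.


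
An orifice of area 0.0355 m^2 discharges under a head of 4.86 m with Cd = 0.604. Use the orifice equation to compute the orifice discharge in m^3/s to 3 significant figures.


Approach: apply the orifice equation, Q = Cd*A*sqrt(2*g*h).
Q = 0.604 * 0.0355 * sqrt(2*9.81*4.86) = 0.209 m^3/s
Therefore the orifice discharge = 0.209 m^3/s.
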